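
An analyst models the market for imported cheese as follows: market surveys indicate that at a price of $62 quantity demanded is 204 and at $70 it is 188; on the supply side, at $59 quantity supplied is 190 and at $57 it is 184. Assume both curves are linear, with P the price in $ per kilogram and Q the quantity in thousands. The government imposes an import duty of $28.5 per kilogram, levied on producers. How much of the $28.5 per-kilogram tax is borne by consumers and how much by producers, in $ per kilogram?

Demand slope: (188 − 204)/(70 − 62) = -2, so Qd = 328 − 2P.
Supply slope: (184 − 190)/(57 − 59) = 3, so Qs = 3P + 13.
Without the tax, 328 − 2P = 3P + 13 gives 5P = 315, so P* = $63 and Q* = 202.
With the tax collected from producers, supply shifts: Qs = 3(P − 28.5) + 13.
Solving gives Q = 167.8 with consumers paying $80.1 and producers receiving $51.6 (the $28.5 wedge).
Burden on consumers: $17.1; on producers: $11.4. (They sum to $28.5.)

Consumers bear $17.1 per kilogram; producers bear $11.4 per kilogram.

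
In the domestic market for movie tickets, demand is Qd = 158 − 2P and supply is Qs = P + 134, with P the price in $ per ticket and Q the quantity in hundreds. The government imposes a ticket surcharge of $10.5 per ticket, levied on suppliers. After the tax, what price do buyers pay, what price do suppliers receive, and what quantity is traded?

Before the tax: set 158 − 2P = P + 134 → P* = $8, Q* = 142.
With the tax collected from suppliers, supply shifts: Qs = (P − 10.5) + 134.
Solving gives Q = 135 with buyers paying $11.5 and suppliers receiving $1 (the $10.5 wedge).
The less price-elastic side of the market bears the larger share of a per-unit tax.

Buyers pay $11.5; suppliers receive $1; quantity = 135.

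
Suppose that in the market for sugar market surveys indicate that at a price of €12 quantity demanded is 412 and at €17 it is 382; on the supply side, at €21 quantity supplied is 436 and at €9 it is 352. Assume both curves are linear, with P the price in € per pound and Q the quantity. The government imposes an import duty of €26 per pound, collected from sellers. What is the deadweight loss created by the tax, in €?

Demand slope: (382 − 412)/(17 − 12) = -6, so Qd = 484 − 6P.
Supply slope: (352 − 436)/(9 − 21) = 7, so Qs = 7P + 289.
Before the tax: set 484 − 6P = 7P + 289 → P* = €15, Q* = 394.
With the tax collected from sellers, supply shifts: Qs = 7(P − 26) + 289.
New equilibrium: consumers pay €29, sellers receive €3, Q = 310. (Wedge: Pb − Ps = 26.)
Quantity falls by |ΔQ| = |394 − 310| = 84.
DWL = ½ · t · |ΔQ| = ½ · 26 · 84 = €1092.

Deadweight loss = €1092.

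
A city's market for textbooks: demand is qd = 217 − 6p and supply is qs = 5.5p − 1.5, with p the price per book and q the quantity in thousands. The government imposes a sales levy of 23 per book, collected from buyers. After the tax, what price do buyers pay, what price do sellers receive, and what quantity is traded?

Without the tax, 217 − 6p = 5.5p − 1.5 gives 11.5p = 218.5, so p* = 19 and q* = 103.
With the tax collected from buyers, demand (in seller-price terms) shifts: qd = 217 − 6(p + 23).
New equilibrium: buyers pay 30, sellers receive 7, q = 37. (Wedge: pb − ps = 23.)

Buyers pay 30; sellers receive 7; quantity = 37.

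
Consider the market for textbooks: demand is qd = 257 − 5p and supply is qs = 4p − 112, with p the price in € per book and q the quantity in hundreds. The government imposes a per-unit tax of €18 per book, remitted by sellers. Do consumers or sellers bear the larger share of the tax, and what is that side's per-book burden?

Without the tax, 257 − 5p = 4p − 112 gives 9p = 369, so p* = €41 and q* = 52.
With the tax collected from sellers, supply shifts: qs = 4(p − 18) − 112.
Solving gives q = 12 with consumers paying €49 and sellers receiving €31 (the €18 wedge).
Per-book burden: consumers €8, sellers €10.
Sellers take the larger share because supply is less price-elastic here (demand slope 5 vs supply slope 4).

Sellers bear the larger share: €10 per book.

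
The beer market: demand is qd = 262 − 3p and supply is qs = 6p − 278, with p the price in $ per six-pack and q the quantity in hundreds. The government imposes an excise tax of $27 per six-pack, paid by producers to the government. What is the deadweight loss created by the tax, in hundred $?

Deadweight loss = $729 hundred.

Before the tax: set 262 − 3p = 6p − 278 → p* = $60, q* = 82.
With the tax collected from producers, supply shifts: qs = 6(p − 27) − 278.
Solving gives q = 28 with consumers paying $78 and producers receiving $51 (the $27 wedge).
Quantity falls by |ΔQ| = |82 − 28| = 54.
DWL = ½ · t · |ΔQ| = ½ · 27 · 54 = $729.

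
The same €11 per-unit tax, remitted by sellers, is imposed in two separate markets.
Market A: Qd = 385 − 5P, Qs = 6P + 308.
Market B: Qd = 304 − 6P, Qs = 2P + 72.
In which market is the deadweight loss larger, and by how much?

Market A: pre-tax P* = €7, Q* = 350; post-tax Q = 320; deadweight loss = €165.
Market B: pre-tax P* = €29, Q* = 130; post-tax Q = 113.5; deadweight loss = €90.75.
Difference: €165 vs €90.75 → market A is larger by €74.25.

Market A, by €74.25.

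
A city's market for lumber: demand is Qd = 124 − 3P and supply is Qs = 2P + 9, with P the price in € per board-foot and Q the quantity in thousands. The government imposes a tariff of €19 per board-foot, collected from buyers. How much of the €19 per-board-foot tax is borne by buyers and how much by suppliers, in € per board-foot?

Buyers bear €7.6 per board-foot; suppliers bear €11.4 per board-foot.

Before the tax: set 124 − 3P = 2P + 9 → P* = €23, Q* = 55.
With the tax collected from buyers, demand (in seller-price terms) shifts: Qd = 124 − 3(P + 19).
Solving gives Q = 32.2 with buyers paying €30.6 and suppliers receiving €11.6 (the €19 wedge).
Burden on buyers: €7.6; on suppliers: €11.4. (They sum to €19.)
The less price-elastic side of the market bears the larger share of a per-unit tax.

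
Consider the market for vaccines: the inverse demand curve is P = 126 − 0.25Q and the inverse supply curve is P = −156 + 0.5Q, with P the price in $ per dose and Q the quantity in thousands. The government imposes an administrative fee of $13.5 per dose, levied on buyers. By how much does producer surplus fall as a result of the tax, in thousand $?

Producer surplus falls by $3303 thousand.

Inverting to Q(P) form: Qd = 504 − 4P; Qs = 2P + 312.
Before the tax: set 504 − 4P = 2P + 312 → P* = $32, Q* = 376.
With the tax collected from buyers, demand (in seller-price terms) shifts: Qd = 504 − 4(P + 13.5).
Solving gives Q = 358 with buyers paying $36.5 and sellers receiving $23 (the $13.5 wedge).
ΔPS is the trapezoid between Q = 358 and Q = 376 of height $9: ½ · (376 + 358) · 9 = $3303.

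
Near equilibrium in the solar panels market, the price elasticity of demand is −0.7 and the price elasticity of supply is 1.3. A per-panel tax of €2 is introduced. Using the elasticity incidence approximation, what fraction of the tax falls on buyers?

Incidence ratio: buyers' share ≈ εs / (εs + |εd|) = 1.3 / (1.3 + 0.7) = 0.65.
Supply is the more elastic side, so buyers bear the larger share.

Buyers' share ≈ 0.65.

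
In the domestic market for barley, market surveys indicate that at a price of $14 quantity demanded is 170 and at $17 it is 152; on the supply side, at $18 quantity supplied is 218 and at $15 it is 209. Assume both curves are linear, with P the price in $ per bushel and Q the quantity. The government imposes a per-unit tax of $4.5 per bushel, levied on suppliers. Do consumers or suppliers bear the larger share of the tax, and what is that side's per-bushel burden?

Demand slope: (152 − 170)/(17 − 14) = -6, so Qd = 254 − 6P.
Supply slope: (209 − 218)/(15 − 18) = 3, so Qs = 3P + 164.
Without the tax, 254 − 6P = 3P + 164 gives 9P = 90, so P* = $10 and Q* = 194.
With the tax collected from suppliers, supply shifts: Qs = 3(P − 4.5) + 164.
New equilibrium: consumers pay $11.5, suppliers receive $7, Q = 185. (Wedge: Pb − Ps = 4.5.)
Per-bushel burden: consumers $1.5, suppliers $3.
Suppliers take the larger share because supply is less price-elastic here (demand slope 6 vs supply slope 3).
The less price-elastic side of the market bears the larger share of a per-unit tax.

Suppliers bear the larger share: $3 per bushel.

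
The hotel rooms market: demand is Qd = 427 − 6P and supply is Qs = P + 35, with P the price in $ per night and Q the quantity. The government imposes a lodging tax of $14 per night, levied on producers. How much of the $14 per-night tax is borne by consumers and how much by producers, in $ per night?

Consumers bear $2 per night; producers bear $12 per night.

Without the tax, 427 − 6P = P + 35 gives 7P = 392, so P* = $56 and Q* = 91.
With the tax collected from producers, supply shifts: Qs = (P − 14) + 35.
New equilibrium: consumers pay $58, producers receive $44, Q = 79. (Wedge: Pb − Ps = 14.)
Burden on consumers: $2; on producers: $12. (They sum to $14.)
The less price-elastic side of the market bears the larger share of a per-unit tax.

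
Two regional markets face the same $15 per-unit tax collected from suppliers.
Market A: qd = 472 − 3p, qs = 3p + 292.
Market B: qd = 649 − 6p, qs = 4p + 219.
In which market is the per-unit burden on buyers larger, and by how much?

Market A, by $1.5.

Market A: pre-tax p* = $30, q* = 382; post-tax q = 359.5; per-unit burden on buyers = $7.5.
Market B: pre-tax p* = $43, q* = 391; post-tax q = 355; per-unit burden on buyers = $6.
Difference: $7.5 vs $6 → market A is larger by $1.5.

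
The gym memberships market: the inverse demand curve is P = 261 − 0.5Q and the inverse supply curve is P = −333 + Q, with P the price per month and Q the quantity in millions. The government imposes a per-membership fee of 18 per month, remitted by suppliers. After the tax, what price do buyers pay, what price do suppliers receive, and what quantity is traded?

Inverting to Q(P) form: Qd = 522 − 2P; Qs = P + 333.
Before the tax: set 522 − 2P = P + 333 → P* = 63, Q* = 396.
With the tax collected from suppliers, supply shifts: Qs = (P − 18) + 333.
New equilibrium: buyers pay 69, suppliers receive 51, Q = 384. (Wedge: Pb − Ps = 18.)

Buyers pay 69; suppliers receive 51; quantity = 384.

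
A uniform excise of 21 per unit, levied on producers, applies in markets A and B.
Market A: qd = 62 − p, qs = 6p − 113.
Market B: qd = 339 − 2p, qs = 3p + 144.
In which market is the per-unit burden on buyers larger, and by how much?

Market A: pre-tax p* = 25, q* = 37; post-tax q = 19; per-unit burden on buyers = 18.
Market B: pre-tax p* = 39, q* = 261; post-tax q = 235.8; per-unit burden on buyers = 12.6.
Difference: 18 vs 12.6 → market A is larger by 5.4.

Market A, by 5.4.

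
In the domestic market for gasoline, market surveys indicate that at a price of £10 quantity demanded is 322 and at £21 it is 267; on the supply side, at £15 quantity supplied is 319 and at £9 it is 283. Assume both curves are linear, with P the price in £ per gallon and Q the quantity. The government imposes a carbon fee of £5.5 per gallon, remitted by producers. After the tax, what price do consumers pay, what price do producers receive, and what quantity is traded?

Consumers pay £16; producers receive £10.5; quantity = 292.

Demand slope: (267 − 322)/(21 − 10) = -5, so Qd = 372 − 5P.
Supply slope: (283 − 319)/(9 − 15) = 6, so Qs = 6P + 229.
Before the tax: set 372 − 5P = 6P + 229 → P* = £13, Q* = 307.
With the tax collected from producers, supply shifts: Qs = 6(P − 5.5) + 229.
New equilibrium: consumers pay £16, producers receive £10.5, Q = 292. (Wedge: Pb − Ps = 5.5.)
The less price-elastic side of the market bears the larger share of a per-unit tax.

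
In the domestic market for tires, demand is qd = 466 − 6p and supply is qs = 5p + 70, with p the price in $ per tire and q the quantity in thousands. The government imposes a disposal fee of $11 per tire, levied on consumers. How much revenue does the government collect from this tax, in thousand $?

Before the tax: set 466 − 6p = 5p + 70 → p* = $36, q* = 250.
With the tax collected from consumers, demand (in seller-price terms) shifts: qd = 466 − 6(p + 11).
New equilibrium: consumers pay $41, sellers receive $30, q = 220. (Wedge: pb − ps = 11.)
Revenue = t · Q = 11 · 220 = $2420.

Tax revenue = $2420 thousand.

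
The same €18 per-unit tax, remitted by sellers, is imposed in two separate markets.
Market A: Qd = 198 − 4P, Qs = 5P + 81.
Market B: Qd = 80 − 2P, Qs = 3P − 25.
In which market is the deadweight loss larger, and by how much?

Market A: pre-tax P* = €13, Q* = 146; post-tax Q = 106; deadweight loss = €360.
Market B: pre-tax P* = €21, Q* = 38; post-tax Q = 16.4; deadweight loss = €194.4.
Difference: €360 vs €194.4 → market A is larger by €165.6.

Market A, by €165.6.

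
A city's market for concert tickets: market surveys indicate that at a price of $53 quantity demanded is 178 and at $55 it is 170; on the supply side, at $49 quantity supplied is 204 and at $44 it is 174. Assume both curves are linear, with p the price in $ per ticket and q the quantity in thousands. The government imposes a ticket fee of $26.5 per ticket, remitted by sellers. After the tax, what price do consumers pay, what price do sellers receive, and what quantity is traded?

Consumers pay $63.9; sellers receive $37.4; quantity = 134.4.

Demand slope: (170 − 178)/(55 − 53) = -4, so qd = 390 − 4p.
Supply slope: (174 − 204)/(44 − 49) = 6, so qs = 6p − 90.
Without the tax, 390 − 4p = 6p − 90 gives 10p = 480, so p* = $48 and q* = 198.
With the tax collected from sellers, supply shifts: qs = 6(p − 26.5) − 90.
New equilibrium: consumers pay $63.9, sellers receive $37.4, q = 134.4. (Wedge: pb − ps = 26.5.)
The less price-elastic side of the market bears the larger share of a per-unit tax.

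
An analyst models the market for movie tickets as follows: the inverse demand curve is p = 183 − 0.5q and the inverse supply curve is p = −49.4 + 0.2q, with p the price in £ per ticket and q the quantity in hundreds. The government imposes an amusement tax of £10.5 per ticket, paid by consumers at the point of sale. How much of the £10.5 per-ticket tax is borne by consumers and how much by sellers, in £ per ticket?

Rewrite in direct form: qd = 366 − 2p and qs = 5p + 247.
Without the tax, 366 − 2p = 5p + 247 gives 7p = 119, so p* = £17 and q* = 332.
With the tax collected from consumers, demand (in seller-price terms) shifts: qd = 366 − 2(p + 10.5).
New equilibrium: consumers pay £24.5, sellers receive £14, q = 317. (Wedge: pb − ps = 10.5.)
Burden on consumers: £7.5; on sellers: £3. (They sum to £10.5.)

Consumers bear £7.5 per ticket; sellers bear £3 per ticket.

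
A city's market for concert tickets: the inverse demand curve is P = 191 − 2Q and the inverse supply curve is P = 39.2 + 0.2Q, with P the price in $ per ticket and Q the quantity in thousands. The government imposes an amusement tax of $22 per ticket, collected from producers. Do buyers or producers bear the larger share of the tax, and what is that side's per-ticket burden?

Rewrite in direct form: Qd = 95.5 − 0.5P and Qs = 5P − 196.
Without the tax, 95.5 − 0.5P = 5P − 196 gives 5.5P = 291.5, so P* = $53 and Q* = 69.
With the tax collected from producers, supply shifts: Qs = 5(P − 22) − 196.
New equilibrium: buyers pay $73, producers receive $51, Q = 59. (Wedge: Pb − Ps = 22.)
Per-ticket burden: buyers $20, producers $2.
Buyers take the larger share because demand is less price-elastic here (demand slope 0.5 vs supply slope 5).
The less price-elastic side of the market bears the larger share of a per-unit tax.

Buyers bear the larger share: $20 per ticket.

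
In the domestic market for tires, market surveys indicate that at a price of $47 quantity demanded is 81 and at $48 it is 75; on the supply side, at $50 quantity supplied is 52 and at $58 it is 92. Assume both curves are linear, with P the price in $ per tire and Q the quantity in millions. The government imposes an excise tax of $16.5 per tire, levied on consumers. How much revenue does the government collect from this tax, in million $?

Demand slope: (75 − 81)/(48 − 47) = -6, so Qd = 363 − 6P.
Supply slope: (92 − 52)/(58 − 50) = 5, so Qs = 5P − 198.
Before the tax: set 363 − 6P = 5P − 198 → P* = $51, Q* = 57.
With the tax collected from consumers, demand (in seller-price terms) shifts: Qd = 363 − 6(P + 16.5).
Solving gives Q = 12 with consumers paying $58.5 and suppliers receiving $42 (the $16.5 wedge).
Revenue = t · Q = 16.5 · 12 = $198.

Tax revenue = $198 million.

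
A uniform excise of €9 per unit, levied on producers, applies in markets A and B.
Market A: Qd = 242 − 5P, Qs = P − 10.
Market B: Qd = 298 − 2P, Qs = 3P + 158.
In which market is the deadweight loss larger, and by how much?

Market B, by €14.85.

Market A: pre-tax P* = €42, Q* = 32; post-tax Q = 24.5; deadweight loss = €33.75.
Market B: pre-tax P* = €28, Q* = 242; post-tax Q = 231.2; deadweight loss = €48.6.
Difference: €33.75 vs €48.6 → market B is larger by €14.85.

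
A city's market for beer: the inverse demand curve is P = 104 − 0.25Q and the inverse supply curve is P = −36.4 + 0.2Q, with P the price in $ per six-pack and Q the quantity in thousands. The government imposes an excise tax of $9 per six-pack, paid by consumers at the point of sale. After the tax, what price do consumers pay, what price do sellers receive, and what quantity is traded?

Consumers pay $31; sellers receive $22; quantity = 292.

Rewrite in direct form: Qd = 416 − 4P and Qs = 5P + 182.
Without the tax, 416 − 4P = 5P + 182 gives 9P = 234, so P* = $26 and Q* = 312.
With the tax collected from consumers, demand (in seller-price terms) shifts: Qd = 416 − 4(P + 9).
Solving gives Q = 292 with consumers paying $31 and sellers receiving $22 (the $9 wedge).
The less price-elastic side of the market bears the larger share of a per-unit tax.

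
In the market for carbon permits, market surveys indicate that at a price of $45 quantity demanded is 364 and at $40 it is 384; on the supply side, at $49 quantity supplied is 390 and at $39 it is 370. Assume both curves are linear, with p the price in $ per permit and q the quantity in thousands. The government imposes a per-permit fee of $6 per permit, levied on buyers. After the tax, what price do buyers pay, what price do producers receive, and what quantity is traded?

Buyers pay $44; producers receive $38; quantity = 368.

Demand slope: (384 − 364)/(40 − 45) = -4, so qd = 544 − 4p.
Supply slope: (370 − 390)/(39 − 49) = 2, so qs = 2p + 292.
Without the tax, 544 − 4p = 2p + 292 gives 6p = 252, so p* = $42 and q* = 376.
With the tax collected from buyers, demand (in seller-price terms) shifts: qd = 544 − 4(p + 6).
New equilibrium: buyers pay $44, producers receive $38, q = 368. (Wedge: pb − ps = 6.)
The less price-elastic side of the market bears the larger share of a per-unit tax.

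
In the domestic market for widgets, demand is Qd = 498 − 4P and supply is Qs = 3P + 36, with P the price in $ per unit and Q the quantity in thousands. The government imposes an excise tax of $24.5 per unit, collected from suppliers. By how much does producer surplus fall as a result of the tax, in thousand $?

Producer surplus falls by $2982 thousand.

Before the tax: set 498 − 4P = 3P + 36 → P* = $66, Q* = 234.
With the tax collected from suppliers, supply shifts: Qs = 3(P − 24.5) + 36.
Solving gives Q = 192 with consumers paying $76.5 and suppliers receiving $52 (the $24.5 wedge).
ΔPS is the trapezoid between Q = 192 and Q = 234 of height $14: ½ · (234 + 192) · 14 = $2982.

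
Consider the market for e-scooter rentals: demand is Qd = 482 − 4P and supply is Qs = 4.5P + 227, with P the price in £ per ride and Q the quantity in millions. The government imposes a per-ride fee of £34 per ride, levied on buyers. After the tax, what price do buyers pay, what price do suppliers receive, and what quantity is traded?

Before the tax: set 482 − 4P = 4.5P + 227 → P* = £30, Q* = 362.
With the tax collected from buyers, demand (in seller-price terms) shifts: Qd = 482 − 4(P + 34).
New equilibrium: buyers pay £48, suppliers receive £14, Q = 290. (Wedge: Pb − Ps = 34.)
The less price-elastic side of the market bears the larger share of a per-unit tax.

Buyers pay £48; suppliers receive £14; quantity = 290.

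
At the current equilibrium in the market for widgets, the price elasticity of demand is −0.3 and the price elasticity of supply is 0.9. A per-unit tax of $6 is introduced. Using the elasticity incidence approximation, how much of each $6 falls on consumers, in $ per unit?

Consumers bear ≈ $4.5 per unit.

Incidence ratio: consumers' share ≈ εs / (εs + |εd|) = 0.9 / (0.9 + 0.3) = 0.75.
So consumers bear ≈ 0.75 × $6 = $4.5; suppliers bear $1.5.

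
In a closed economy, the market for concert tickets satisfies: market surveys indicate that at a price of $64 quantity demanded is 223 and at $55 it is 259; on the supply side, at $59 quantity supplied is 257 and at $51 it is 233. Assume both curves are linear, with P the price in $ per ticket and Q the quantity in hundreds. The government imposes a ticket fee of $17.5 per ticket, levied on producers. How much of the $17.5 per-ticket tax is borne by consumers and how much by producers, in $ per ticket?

Demand slope: (259 − 223)/(55 − 64) = -4, so Qd = 479 − 4P.
Supply slope: (233 − 257)/(51 − 59) = 3, so Qs = 3P + 80.
Before the tax: set 479 − 4P = 3P + 80 → P* = $57, Q* = 251.
With the tax collected from producers, supply shifts: Qs = 3(P − 17.5) + 80.
Solving gives Q = 221 with consumers paying $64.5 and producers receiving $47 (the $17.5 wedge).
Burden on consumers: $7.5; on producers: $10. (They sum to $17.5.)

Consumers bear $7.5 per ticket; producers bear $10 per ticket.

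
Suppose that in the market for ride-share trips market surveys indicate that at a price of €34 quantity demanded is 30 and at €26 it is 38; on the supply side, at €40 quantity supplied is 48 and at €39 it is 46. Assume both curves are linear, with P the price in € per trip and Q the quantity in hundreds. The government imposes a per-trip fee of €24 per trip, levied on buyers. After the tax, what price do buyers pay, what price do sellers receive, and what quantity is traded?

Demand slope: (38 − 30)/(26 − 34) = -1, so Qd = 64 − P.
Supply slope: (46 − 48)/(39 − 40) = 2, so Qs = 2P − 32.
Before the tax: set 64 − P = 2P − 32 → P* = €32, Q* = 32.
With the tax collected from buyers, demand (in seller-price terms) shifts: Qd = 64 − (P + 24).
Solving gives Q = 16 with buyers paying €48 and sellers receiving €24 (the €24 wedge).
The less price-elastic side of the market bears the larger share of a per-unit tax.

Buyers pay €48; sellers receive €24; quantity = 16.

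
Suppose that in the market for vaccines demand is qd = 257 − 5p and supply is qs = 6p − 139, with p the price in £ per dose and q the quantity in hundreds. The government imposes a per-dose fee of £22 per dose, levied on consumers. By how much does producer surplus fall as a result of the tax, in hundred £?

Producer surplus falls by £470 hundred.

Before the tax: set 257 − 5p = 6p − 139 → p* = £36, q* = 77.
With the tax collected from consumers, demand (in seller-price terms) shifts: qd = 257 − 5(p + 22).
Solving gives q = 17 with consumers paying £48 and producers receiving £26 (the £22 wedge).
ΔPS is the trapezoid between Q = 17 and Q = 77 of height £10: ½ · (77 + 17) · 10 = £470.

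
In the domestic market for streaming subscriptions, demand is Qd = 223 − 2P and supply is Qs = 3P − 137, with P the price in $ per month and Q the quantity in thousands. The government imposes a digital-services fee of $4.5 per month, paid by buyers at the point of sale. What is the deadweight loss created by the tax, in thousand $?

Before the tax: set 223 − 2P = 3P − 137 → P* = $72, Q* = 79.
With the tax collected from buyers, demand (in seller-price terms) shifts: Qd = 223 − 2(P + 4.5).
Solving gives Q = 73.6 with buyers paying $74.7 and suppliers receiving $70.2 (the $4.5 wedge).
Quantity falls by |ΔQ| = |79 − 73.6| = 5.4.
DWL = ½ · t · |ΔQ| = ½ · 4.5 · 5.4 = $12.15.

Deadweight loss = $12.15 thousand.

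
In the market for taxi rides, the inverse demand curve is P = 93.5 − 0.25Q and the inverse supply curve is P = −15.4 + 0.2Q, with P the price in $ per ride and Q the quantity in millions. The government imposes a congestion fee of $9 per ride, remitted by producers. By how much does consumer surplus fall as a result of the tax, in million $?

Rewrite in direct form: Qd = 374 − 4P and Qs = 5P + 77.
Before the tax: set 374 − 4P = 5P + 77 → P* = $33, Q* = 242.
With the tax collected from producers, supply shifts: Qs = 5(P − 9) + 77.
New equilibrium: consumers pay $38, producers receive $29, Q = 222. (Wedge: Pb − Ps = 9.)
ΔCS is the trapezoid between Q = 222 and Q = 242 of height $5: ½ · (242 + 222) · 5 = $1160.

Consumer surplus falls by $1160 million.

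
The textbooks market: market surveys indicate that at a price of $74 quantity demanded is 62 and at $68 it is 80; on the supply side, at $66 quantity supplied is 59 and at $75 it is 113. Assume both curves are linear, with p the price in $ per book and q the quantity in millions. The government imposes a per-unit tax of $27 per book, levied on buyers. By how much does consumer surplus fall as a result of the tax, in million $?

Demand slope: (80 − 62)/(68 − 74) = -3, so qd = 284 − 3p.
Supply slope: (113 − 59)/(75 − 66) = 6, so qs = 6p − 337.
Without the tax, 284 − 3p = 6p − 337 gives 9p = 621, so p* = $69 and q* = 77.
With the tax collected from buyers, demand (in seller-price terms) shifts: qd = 284 − 3(p + 27).
Solving gives q = 23 with buyers paying $87 and producers receiving $60 (the $27 wedge).
ΔCS is the trapezoid between Q = 23 and Q = 77 of height $18: ½ · (77 + 23) · 18 = $900.

Consumer surplus falls by $900 million.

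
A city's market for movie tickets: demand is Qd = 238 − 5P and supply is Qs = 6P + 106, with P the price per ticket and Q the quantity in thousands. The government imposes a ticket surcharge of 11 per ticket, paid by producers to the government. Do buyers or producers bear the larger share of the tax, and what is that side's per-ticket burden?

Before the tax: set 238 − 5P = 6P + 106 → P* = 12, Q* = 178.
With the tax collected from producers, supply shifts: Qs = 6(P − 11) + 106.
New equilibrium: buyers pay 18, producers receive 7, Q = 148. (Wedge: Pb − Ps = 11.)
Per-ticket burden: buyers 6, producers 5.
Buyers take the larger share because demand is less price-elastic here (demand slope 5 vs supply slope 6).

Buyers bear the larger share: 6 per ticket.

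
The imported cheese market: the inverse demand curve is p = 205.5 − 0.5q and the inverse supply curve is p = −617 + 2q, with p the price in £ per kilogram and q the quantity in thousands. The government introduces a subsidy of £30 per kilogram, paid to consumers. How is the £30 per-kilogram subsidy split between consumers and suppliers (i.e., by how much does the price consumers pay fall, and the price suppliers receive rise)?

Consumers gain £6 per kilogram; suppliers gain £24 per kilogram.

Inverting to q(p) form: qd = 411 − 2p; qs = 0.5p + 308.5.
Before the subsidy: set 411 − 2p = 0.5p + 308.5 → p* = £41, q* = 329.
With a per-unit subsidy paid to consumers, each effectively pays p − 30, so demand becomes qd = 411 − 2(p − 30).
New equilibrium: consumers pay £35, suppliers receive £65, q = 341. (Wedge: pb − ps = −30.)
Gain to consumers: £6; to suppliers: £24. (They sum to £30.)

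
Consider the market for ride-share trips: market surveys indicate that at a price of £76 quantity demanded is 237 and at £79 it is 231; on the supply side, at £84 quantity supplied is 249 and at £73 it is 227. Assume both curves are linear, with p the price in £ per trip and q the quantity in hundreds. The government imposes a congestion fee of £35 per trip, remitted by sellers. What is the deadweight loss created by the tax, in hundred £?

Demand slope: (231 − 237)/(79 − 76) = -2, so qd = 389 − 2p.
Supply slope: (227 − 249)/(73 − 84) = 2, so qs = 2p + 81.
Before the tax: set 389 − 2p = 2p + 81 → p* = £77, q* = 235.
With the tax collected from sellers, supply shifts: qs = 2(p − 35) + 81.
New equilibrium: consumers pay £94.5, sellers receive £59.5, q = 200. (Wedge: pb − ps = 35.)
Quantity falls by |ΔQ| = |235 − 200| = 35.
DWL = ½ · t · |ΔQ| = ½ · 35 · 35 = £612.5.

Deadweight loss = £612.5 hundred.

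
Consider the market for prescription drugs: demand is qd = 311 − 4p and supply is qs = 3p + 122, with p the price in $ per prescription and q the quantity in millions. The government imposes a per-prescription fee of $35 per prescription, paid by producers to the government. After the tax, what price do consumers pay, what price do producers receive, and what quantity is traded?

Consumers pay $42; producers receive $7; quantity = 143.

Before the tax: set 311 − 4p = 3p + 122 → p* = $27, q* = 203.
With the tax collected from producers, supply shifts: qs = 3(p − 35) + 122.
New equilibrium: consumers pay $42, producers receive $7, q = 143. (Wedge: pb − ps = 35.)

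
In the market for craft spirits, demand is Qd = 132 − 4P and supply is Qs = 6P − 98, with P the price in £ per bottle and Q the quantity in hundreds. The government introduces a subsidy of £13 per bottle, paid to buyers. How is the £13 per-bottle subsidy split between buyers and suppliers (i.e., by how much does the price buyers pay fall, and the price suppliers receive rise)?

Without the subsidy, 132 − 4P = 6P − 98 gives 10P = 230, so P* = £23 and Q* = 40.
With a per-unit subsidy paid to buyers, each effectively pays P − 13, so demand becomes Qd = 132 − 4(P − 13).
Solving gives Q = 71.2 with buyers paying £15.2 and suppliers receiving £28.2 (the £13 wedge).
Gain to buyers: £7.8; to suppliers: £5.2. (They sum to £13.)

Buyers gain £7.8 per bottle; suppliers gain £5.2 per bottle.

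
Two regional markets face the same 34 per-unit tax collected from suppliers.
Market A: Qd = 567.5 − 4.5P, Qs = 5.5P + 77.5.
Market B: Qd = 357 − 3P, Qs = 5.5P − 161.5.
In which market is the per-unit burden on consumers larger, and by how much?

Market B, by 3.3.

Market A: pre-tax P* = 49, Q* = 347; post-tax Q = 262.85; per-unit burden on consumers = 18.7.
Market B: pre-tax P* = 61, Q* = 174; post-tax Q = 108; per-unit burden on consumers = 22.
Difference: 18.7 vs 22 → market B is larger by 3.3.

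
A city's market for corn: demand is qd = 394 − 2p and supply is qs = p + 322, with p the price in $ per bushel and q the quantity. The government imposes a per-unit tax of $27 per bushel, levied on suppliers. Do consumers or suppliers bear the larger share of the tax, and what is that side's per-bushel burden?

Before the tax: set 394 − 2p = p + 322 → p* = $24, q* = 346.
With the tax collected from suppliers, supply shifts: qs = (p − 27) + 322.
Solving gives q = 328 with consumers paying $33 and suppliers receiving $6 (the $27 wedge).
Per-bushel burden: consumers $9, suppliers $18.
Suppliers take the larger share because supply is less price-elastic here (demand slope 2 vs supply slope 1).

Suppliers bear the larger share: $18 per bushel.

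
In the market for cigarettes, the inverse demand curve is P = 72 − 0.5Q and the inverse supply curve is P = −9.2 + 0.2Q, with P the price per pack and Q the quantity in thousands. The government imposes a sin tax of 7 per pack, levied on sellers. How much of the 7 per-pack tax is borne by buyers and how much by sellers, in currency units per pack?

Buyers bear 5 per pack; sellers bear 2 per pack.

Rewrite in direct form: Qd = 144 − 2P and Qs = 5P + 46.
Without the tax, 144 − 2P = 5P + 46 gives 7P = 98, so P* = 14 and Q* = 116.
With the tax collected from sellers, supply shifts: Qs = 5(P − 7) + 46.
Solving gives Q = 106 with buyers paying 19 and sellers receiving 12 (the 7 wedge).
Burden on buyers: 5; on sellers: 2. (They sum to 7.)
The less price-elastic side of the market bears the larger share of a per-unit tax.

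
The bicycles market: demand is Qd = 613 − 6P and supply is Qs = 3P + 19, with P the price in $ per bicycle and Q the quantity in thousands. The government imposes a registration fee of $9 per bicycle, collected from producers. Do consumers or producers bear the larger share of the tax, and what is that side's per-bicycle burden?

Producers bear the larger share: $6 per bicycle.

Without the tax, 613 − 6P = 3P + 19 gives 9P = 594, so P* = $66 and Q* = 217.
With the tax collected from producers, supply shifts: Qs = 3(P − 9) + 19.
New equilibrium: consumers pay $69, producers receive $60, Q = 199. (Wedge: Pb − Ps = 9.)
Per-bicycle burden: consumers $3, producers $6.
Producers take the larger share because supply is less price-elastic here (demand slope 6 vs supply slope 3).
The less price-elastic side of the market bears the larger share of a per-unit tax.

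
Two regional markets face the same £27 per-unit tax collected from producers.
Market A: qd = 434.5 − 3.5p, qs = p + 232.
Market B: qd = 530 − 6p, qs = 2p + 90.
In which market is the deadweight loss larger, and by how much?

Market A: pre-tax p* = £45, q* = 277; post-tax q = 256; deadweight loss = £283.5.
Market B: pre-tax p* = £55, q* = 200; post-tax q = 159.5; deadweight loss = £546.75.
Difference: £283.5 vs £546.75 → market B is larger by £263.25.

Market B, by £263.25.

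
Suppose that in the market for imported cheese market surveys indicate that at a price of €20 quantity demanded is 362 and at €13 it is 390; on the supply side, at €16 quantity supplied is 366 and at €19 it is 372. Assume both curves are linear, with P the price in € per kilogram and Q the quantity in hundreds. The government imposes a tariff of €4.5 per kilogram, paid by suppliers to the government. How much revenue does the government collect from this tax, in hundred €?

Tax revenue = €1638 hundred.

Demand slope: (390 − 362)/(13 − 20) = -4, so Qd = 442 − 4P.
Supply slope: (372 − 366)/(19 − 16) = 2, so Qs = 2P + 334.
Before the tax: set 442 − 4P = 2P + 334 → P* = €18, Q* = 370.
With the tax collected from suppliers, supply shifts: Qs = 2(P − 4.5) + 334.
Solving gives Q = 364 with consumers paying €19.5 and suppliers receiving €15 (the €4.5 wedge).
Revenue = t · Q = 4.5 · 364 = €1638.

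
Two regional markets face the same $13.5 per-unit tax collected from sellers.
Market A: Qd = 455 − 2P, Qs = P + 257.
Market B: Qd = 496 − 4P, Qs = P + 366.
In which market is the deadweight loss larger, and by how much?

Market B, by $12.15.

Market A: pre-tax P* = $66, Q* = 323; post-tax Q = 314; deadweight loss = $60.75.
Market B: pre-tax P* = $26, Q* = 392; post-tax Q = 381.2; deadweight loss = $72.9.
Difference: $60.75 vs $72.9 → market B is larger by $12.15.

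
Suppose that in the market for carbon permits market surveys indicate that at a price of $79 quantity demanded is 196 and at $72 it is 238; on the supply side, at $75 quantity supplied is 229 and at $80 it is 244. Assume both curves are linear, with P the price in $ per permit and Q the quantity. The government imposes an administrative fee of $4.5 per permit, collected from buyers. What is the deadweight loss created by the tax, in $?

Deadweight loss = $20.25.

Demand slope: (238 − 196)/(72 − 79) = -6, so Qd = 670 − 6P.
Supply slope: (244 − 229)/(80 − 75) = 3, so Qs = 3P + 4.
Before the tax: set 670 − 6P = 3P + 4 → P* = $74, Q* = 226.
With the tax collected from buyers, demand (in seller-price terms) shifts: Qd = 670 − 6(P + 4.5).
Solving gives Q = 217 with buyers paying $75.5 and producers receiving $71 (the $4.5 wedge).
Quantity falls by |ΔQ| = |226 − 217| = 9.
DWL = ½ · t · |ΔQ| = ½ · 4.5 · 9 = $20.25.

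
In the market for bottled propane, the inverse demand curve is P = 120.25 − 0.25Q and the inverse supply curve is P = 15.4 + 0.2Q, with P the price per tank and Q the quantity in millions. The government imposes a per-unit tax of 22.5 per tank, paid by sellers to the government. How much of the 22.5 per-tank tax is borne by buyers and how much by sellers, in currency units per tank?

Buyers bear 12.5 per tank; sellers bear 10 per tank.

Rewrite in direct form: Qd = 481 − 4P and Qs = 5P − 77.
Before the tax: set 481 − 4P = 5P − 77 → P* = 62, Q* = 233.
With the tax collected from sellers, supply shifts: Qs = 5(P − 22.5) − 77.
Solving gives Q = 183 with buyers paying 74.5 and sellers receiving 52 (the 22.5 wedge).
Burden on buyers: 12.5; on sellers: 10. (They sum to 22.5.)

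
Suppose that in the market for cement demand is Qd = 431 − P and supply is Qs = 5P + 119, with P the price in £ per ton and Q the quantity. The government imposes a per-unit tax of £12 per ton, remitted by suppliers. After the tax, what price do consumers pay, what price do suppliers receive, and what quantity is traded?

Consumers pay £62; suppliers receive £50; quantity = 369.

Before the tax: set 431 − P = 5P + 119 → P* = £52, Q* = 379.
With the tax collected from suppliers, supply shifts: Qs = 5(P − 12) + 119.
New equilibrium: consumers pay £62, suppliers receive £50, Q = 369. (Wedge: Pb − Ps = 12.)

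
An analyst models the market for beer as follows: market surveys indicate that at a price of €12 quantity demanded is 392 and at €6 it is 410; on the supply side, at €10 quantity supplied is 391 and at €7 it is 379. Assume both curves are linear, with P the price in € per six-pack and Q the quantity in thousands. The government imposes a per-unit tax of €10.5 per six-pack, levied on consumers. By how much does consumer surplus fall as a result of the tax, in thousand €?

Consumer surplus falls by €2316 thousand.

Demand slope: (410 − 392)/(6 − 12) = -3, so Qd = 428 − 3P.
Supply slope: (379 − 391)/(7 − 10) = 4, so Qs = 4P + 351.
Without the tax, 428 − 3P = 4P + 351 gives 7P = 77, so P* = €11 and Q* = 395.
With the tax collected from consumers, demand (in seller-price terms) shifts: Qd = 428 − 3(P + 10.5).
New equilibrium: consumers pay €17, suppliers receive €6.5, Q = 377. (Wedge: Pb − Ps = 10.5.)
ΔCS is the trapezoid between Q = 377 and Q = 395 of height €6: ½ · (395 + 377) · 6 = €2316.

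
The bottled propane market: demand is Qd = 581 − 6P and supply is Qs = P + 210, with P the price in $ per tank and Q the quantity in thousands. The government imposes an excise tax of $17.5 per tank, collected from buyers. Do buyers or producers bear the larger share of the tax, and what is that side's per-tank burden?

Producers bear the larger share: $15 per tank.

Before the tax: set 581 − 6P = P + 210 → P* = $53, Q* = 263.
With the tax collected from buyers, demand (in seller-price terms) shifts: Qd = 581 − 6(P + 17.5).
New equilibrium: buyers pay $55.5, producers receive $38, Q = 248. (Wedge: Pb − Ps = 17.5.)
Per-tank burden: buyers $2.5, producers $15.
Producers take the larger share because supply is less price-elastic here (demand slope 6 vs supply slope 1).
The less price-elastic side of the market bears the larger share of a per-unit tax.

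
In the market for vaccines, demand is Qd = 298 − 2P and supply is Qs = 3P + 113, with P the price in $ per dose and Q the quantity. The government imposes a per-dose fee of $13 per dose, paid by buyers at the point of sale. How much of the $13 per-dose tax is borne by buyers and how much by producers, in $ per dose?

Before the tax: set 298 − 2P = 3P + 113 → P* = $37, Q* = 224.
With the tax collected from buyers, demand (in seller-price terms) shifts: Qd = 298 − 2(P + 13).
Solving gives Q = 208.4 with buyers paying $44.8 and producers receiving $31.8 (the $13 wedge).
Burden on buyers: $7.8; on producers: $5.2. (They sum to $13.)

Buyers bear $7.8 per dose; producers bear $5.2 per dose.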